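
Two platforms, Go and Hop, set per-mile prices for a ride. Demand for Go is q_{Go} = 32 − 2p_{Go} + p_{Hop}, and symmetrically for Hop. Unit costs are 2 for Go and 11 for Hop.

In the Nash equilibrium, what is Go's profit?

250.88

Go's profit: π = (p_{Go} − 2)(32 − 2p_{Go} + p_{Hop}).
∂π/∂p_{Go} = 36 − 4p_{Go} + p_{Hop} = 0 ⇒ p_{Go} = 9 + 0.25p_{Hop}.
Similarly p_{Hop} = 13.5 + 0.25p_{Go}.
Solving the two reaction functions simultaneously: (1 − (0.25)(0.25))p_{Go} = 9 + 0.25·13.5, so 0.9375p_{Go} = 12.375 and p_{Go} = 13.2.
Then p_{Hop} = 13.5 + 0.25·13.2 = 16.8.
q_{Go} = 32 − 2·13.2 + 16.8 = 22.4.
Profit = (13.2 − 2)·22.4 = 250.88.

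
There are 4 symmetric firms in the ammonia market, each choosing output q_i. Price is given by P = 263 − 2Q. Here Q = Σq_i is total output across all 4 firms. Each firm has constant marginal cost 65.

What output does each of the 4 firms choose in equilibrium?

19.8

A representative firm's profit is π_i = q_i(263 − 2Q) − 65q_i, with Q = q_i + Σ_{j≠i} q_j.
First-order condition: 198 − 4q_i − 2Σ_{j≠i} q_j = 0.
In a symmetric equilibrium every firm chooses the same q, so Σ_{j≠i} q_j = 3q. The condition becomes 198 − 10q = 0, giving q = 198/10 = 19.8.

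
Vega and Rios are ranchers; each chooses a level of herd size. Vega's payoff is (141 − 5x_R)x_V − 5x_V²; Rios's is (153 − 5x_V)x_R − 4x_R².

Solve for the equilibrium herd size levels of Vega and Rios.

6.6, 15

Expanding Vega's payoff: 141x_V − 5x_Rx_V − 5x_V².
∂π/∂x_V = 141 − 5x_R − 10x_V = 0, so x_V = 14.1 − 0.5x_R.
Likewise for Rios: x_R = 19.125 − 0.625x_V.
Solving the two reaction functions simultaneously: (1 − (−0.5)(−0.625))x_V = 14.1 − 0.5·19.125, so 0.6875x_V = 4.5375 and x_V = 6.6.
Then x_R = 19.125 − 0.625·6.6 = 15.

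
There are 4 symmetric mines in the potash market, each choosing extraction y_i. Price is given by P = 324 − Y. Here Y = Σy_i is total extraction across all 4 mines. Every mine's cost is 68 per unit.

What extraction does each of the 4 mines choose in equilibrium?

51.2

A representative mine's profit is π_i = y_i(324 − Y) − 68y_i, with Y = y_i + Σ_{j≠i} y_j.
First-order condition: 256 − 2y_i − Σ_{j≠i} y_j = 0.
Imposing symmetry (y_j = y for all j) turns Σ_{j≠i} y_j into 3y, so 256 = 5y and y = 51.2.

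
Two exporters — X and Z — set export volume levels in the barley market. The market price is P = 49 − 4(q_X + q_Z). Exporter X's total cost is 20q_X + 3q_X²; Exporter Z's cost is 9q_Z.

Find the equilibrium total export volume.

5.375

Exporter X's profit: π = q_X(49 − 4(q_X + q_Z)) − 20q_X − 3q_X².
∂π/∂q_X = 29 − 14q_X − 4q_Z = 0, so q_X = 29/14 − (2/7)q_Z.
For Z: ∂π/∂q_Z = 40 − 8q_Z − 4q_X = 0 ⇒ q_Z = 5 − 0.5q_X.
Plugging q_Z into X's best response: q_X = 29/14 − (2/7)(5 − 0.5q_X) ⇒ (6/7)q_X = 9/14, so q_X = 0.75.
Then q_Z = 5 − 0.5·0.75 = 4.625.
Total export volume: 0.75 + 4.625 = 5.375.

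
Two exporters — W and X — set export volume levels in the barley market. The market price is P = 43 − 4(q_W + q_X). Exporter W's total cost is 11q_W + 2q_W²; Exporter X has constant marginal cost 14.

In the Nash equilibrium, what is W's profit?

18.375

Exporter W's profit: π = q_W(43 − 4(q_W + q_X)) − 11q_W − 2q_W².
∂π/∂q_W = 32 − 12q_W − 4q_X = 0, so q_W = 8/3 − (1/3)q_X.
For X: ∂π/∂q_X = 29 − 8q_X − 4q_W = 0 ⇒ q_X = 3.625 − 0.5q_W.
Solving the two reaction functions simultaneously: (1 − (−1/3)(−0.5))q_W = 8/3 − (1/3)·3.625, so (5/6)q_W = 35/24 and q_W = 1.75.
Then q_X = 3.625 − 0.5·1.75 = 2.75.
Price P = 43 − 4·4.5 = 25.
W's profit: (25 − 11)·1.75 − 2(1.75)² = 18.375.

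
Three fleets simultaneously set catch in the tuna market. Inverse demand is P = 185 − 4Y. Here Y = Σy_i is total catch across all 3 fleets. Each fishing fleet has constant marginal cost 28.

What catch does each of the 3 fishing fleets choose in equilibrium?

9.8125

A representative fishing fleet's profit is π_i = y_i(185 − 4Y) − 28y_i, with Y = y_i + Σ_{j≠i} y_j.
First-order condition: 157 − 8y_i − 4Σ_{j≠i} y_j = 0.
Imposing symmetry (y_j = y for all j) turns Σ_{j≠i} y_j into 2y, so 157 = 16y and y = 9.8125.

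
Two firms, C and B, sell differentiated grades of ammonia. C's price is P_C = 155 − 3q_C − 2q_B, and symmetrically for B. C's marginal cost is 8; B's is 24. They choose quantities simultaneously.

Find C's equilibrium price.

Firm C's profit: π = q_C(155 − 3q_C − 2q_B) − 8q_C.
∂π/∂q_C = 147 − 6q_C − 2q_B = 0 ⇒ q_C = 24.5 − (1/3)q_B.
Similarly q_B = 131/6 − (1/3)q_C.
Solving the two reaction functions simultaneously: (1 − (−1/3)(−1/3))q_C = 24.5 − (1/3)·(131/6), so (8/9)q_C = 155/9 and q_C = 19.375.
Then q_B = 131/6 − (1/3)·19.375 = 15.375.
P_C = 155 − 3·19.375 − 2·15.375 = 66.125.

66.125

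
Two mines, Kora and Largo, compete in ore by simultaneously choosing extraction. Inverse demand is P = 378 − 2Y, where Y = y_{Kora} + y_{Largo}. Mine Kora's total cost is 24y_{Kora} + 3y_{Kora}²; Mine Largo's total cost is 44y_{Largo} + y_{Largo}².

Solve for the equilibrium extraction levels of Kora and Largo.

Mine Kora's profit: π = y_{Kora}(378 − 2(y_{Kora} + y_{Largo})) − 24y_{Kora} − 3y_{Kora}².
∂π/∂y_{Kora} = 354 − 10y_{Kora} − 2y_{Largo} = 0, so y_{Kora} = 35.4 − 0.2y_{Largo}.
For Largo: ∂π/∂y_{Largo} = 334 − 6y_{Largo} − 2y_{Kora} = 0 ⇒ y_{Largo} = 167/3 − (1/3)y_{Kora}.
Substituting the second reaction function into the first: y_{Kora} = 35.4 − 0.2(167/3 − (1/3)y_{Kora}), which gives (14/15)y_{Kora} = 364/15 ⇒ y_{Kora} = 26.
Then y_{Largo} = 167/3 − (1/3)·26 = 47.

26, 47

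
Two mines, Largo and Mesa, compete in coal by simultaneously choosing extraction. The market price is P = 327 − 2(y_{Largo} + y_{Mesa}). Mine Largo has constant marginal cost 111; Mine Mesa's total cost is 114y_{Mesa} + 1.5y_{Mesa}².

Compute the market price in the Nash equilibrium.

Mine Largo's profit: π = y_{Largo}(327 − 2(y_{Largo} + y_{Mesa})) − 111y_{Largo}.
∂π/∂y_{Largo} = 216 − 4y_{Largo} − 2y_{Mesa} = 0, so y_{Largo} = 54 − 0.5y_{Mesa}.
For Mesa: ∂π/∂y_{Mesa} = 213 − 7y_{Mesa} − 2y_{Largo} = 0 ⇒ y_{Mesa} = 213/7 − (2/7)y_{Largo}.
Substituting the second reaction function into the first: y_{Largo} = 54 − 0.5(213/7 − (2/7)y_{Largo}), which gives (6/7)y_{Largo} = 543/14 ⇒ y_{Largo} = 45.25.
Then y_{Mesa} = 213/7 − (2/7)·45.25 = 17.5.
Equilibrium price: P = 327 − 2·62.75 = 201.5.

201.5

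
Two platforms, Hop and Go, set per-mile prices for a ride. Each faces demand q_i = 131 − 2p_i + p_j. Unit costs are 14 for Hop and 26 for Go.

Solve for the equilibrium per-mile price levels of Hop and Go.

54.6, 59.4

Hop's profit: π = (p_{Hop} − 14)(131 − 2p_{Hop} + p_{Go}).
∂π/∂p_{Hop} = 159 − 4p_{Hop} + p_{Go} = 0 ⇒ p_{Hop} = 39.75 + 0.25p_{Go}.
Similarly p_{Go} = 45.75 + 0.25p_{Hop}.
Plugging p_{Go} into Hop's best response: p_{Hop} = 39.75 + 0.25(45.75 + 0.25p_{Hop}) ⇒ 0.9375p_{Hop} = 51.1875, so p_{Hop} = 54.6.
Then p_{Go} = 45.75 + 0.25·54.6 = 59.4.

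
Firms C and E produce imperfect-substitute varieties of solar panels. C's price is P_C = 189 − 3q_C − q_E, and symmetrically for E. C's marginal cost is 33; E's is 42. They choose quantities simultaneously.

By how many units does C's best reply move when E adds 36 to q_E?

Firm C's profit: π = q_C(189 − 3q_C − q_E) − 33q_C.
∂π/∂q_C = 156 − 6q_C − q_E = 0 ⇒ q_C = 26 − (1/6)q_E.
The reaction-function slope is −1/6, so a 36-unit rise in q_E moves q_C by −1/6 × 36 = −6. C's best response falls — the actions are strategic substitutes.

-6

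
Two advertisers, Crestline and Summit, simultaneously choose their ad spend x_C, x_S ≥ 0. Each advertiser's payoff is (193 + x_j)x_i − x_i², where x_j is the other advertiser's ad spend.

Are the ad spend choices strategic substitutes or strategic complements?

Crestline's payoff is (193 + x_S)x_C − x_C².
∂π/∂x_C = 193 + x_S − 2x_C = 0, so x_C = 96.5 + 0.5x_S.
The best-response slope dx_C/dx_S = 0.5 > 0: the reaction function is upward-sloping, so the choices are strategic complements.

strategic complements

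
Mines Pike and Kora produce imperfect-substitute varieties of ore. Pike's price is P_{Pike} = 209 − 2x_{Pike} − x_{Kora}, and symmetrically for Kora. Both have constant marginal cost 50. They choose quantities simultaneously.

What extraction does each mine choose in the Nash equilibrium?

Mine Pike's profit: π = x_{Pike}(209 − 2x_{Pike} − x_{Kora}) − 50x_{Pike}.
∂π/∂x_{Pike} = 159 − 4x_{Pike} − x_{Kora} = 0 ⇒ x_{Pike} = 39.75 − 0.25x_{Kora}.
Setting x_{Pike} = x_{Kora} in the reaction function: x_{Pike} = 39.75 − 0.25x_{Pike}, so x_{Pike} = 39.75 / 1.25 = 31.8.

31.8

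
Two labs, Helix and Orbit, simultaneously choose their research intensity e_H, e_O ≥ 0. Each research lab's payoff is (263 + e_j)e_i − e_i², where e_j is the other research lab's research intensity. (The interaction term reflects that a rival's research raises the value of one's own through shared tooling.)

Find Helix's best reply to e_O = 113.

188

Helix's payoff is (263 + e_O)e_H − e_H².
∂π/∂e_H = 263 + e_O − 2e_H = 0, so e_H = 131.5 + 0.5e_O.
At e_O = 113: e_H = 131.5 + 0.5·113 = 188.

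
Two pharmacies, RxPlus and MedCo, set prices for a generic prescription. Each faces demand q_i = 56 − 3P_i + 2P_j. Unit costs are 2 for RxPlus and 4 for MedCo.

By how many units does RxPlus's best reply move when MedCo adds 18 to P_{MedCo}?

RxPlus's profit: π = (P_{RxPlus} − 2)(56 − 3P_{RxPlus} + 2P_{MedCo}).
∂π/∂P_{RxPlus} = 62 − 6P_{RxPlus} + 2P_{MedCo} = 0 ⇒ P_{RxPlus} = 31/3 + (1/3)P_{MedCo}.
The reaction-function slope is 1/3, so an 18-unit rise in P_{MedCo} moves P_{RxPlus} by 1/3 × 18 = 6. RxPlus's best response rises — the actions are strategic complements.

6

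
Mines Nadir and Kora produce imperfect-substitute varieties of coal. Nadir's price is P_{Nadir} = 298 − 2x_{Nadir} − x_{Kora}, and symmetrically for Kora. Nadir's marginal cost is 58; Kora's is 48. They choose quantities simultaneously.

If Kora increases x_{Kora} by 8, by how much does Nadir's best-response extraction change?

-2

Mine Nadir's profit: π = x_{Nadir}(298 − 2x_{Nadir} − x_{Kora}) − 58x_{Nadir}.
∂π/∂x_{Nadir} = 240 − 4x_{Nadir} − x_{Kora} = 0 ⇒ x_{Nadir} = 60 − 0.25x_{Kora}.
The reaction-function slope is −0.25, so an 8-unit rise in x_{Kora} moves x_{Nadir} by −0.25 × 8 = −2. Nadir's best response falls — the actions are strategic substitutes.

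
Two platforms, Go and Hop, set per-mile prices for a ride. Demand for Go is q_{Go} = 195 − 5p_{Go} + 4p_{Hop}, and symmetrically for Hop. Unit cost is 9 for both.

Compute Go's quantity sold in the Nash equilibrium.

155

Go's profit: π = (p_{Go} − 9)(195 − 5p_{Go} + 4p_{Hop}).
∂π/∂p_{Go} = 240 − 10p_{Go} + 4p_{Hop} = 0 ⇒ p_{Go} = 24 + 0.4p_{Hop}.
By symmetry p_{Hop} = p_{Go}; substituting into the reaction function, 0.6p_{Go} = 24 and p_{Go} = 40.
q_{Go} = 195 − 5·40 + 4·40 = 155.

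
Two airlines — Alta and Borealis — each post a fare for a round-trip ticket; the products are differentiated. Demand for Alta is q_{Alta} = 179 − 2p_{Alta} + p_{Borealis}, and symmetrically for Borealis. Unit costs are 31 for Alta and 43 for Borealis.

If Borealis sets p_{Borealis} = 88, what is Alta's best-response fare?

82.25

Alta's profit: π = (p_{Alta} − 31)(179 − 2p_{Alta} + p_{Borealis}).
∂π/∂p_{Alta} = 241 − 4p_{Alta} + p_{Borealis} = 0 ⇒ p_{Alta} = 60.25 + 0.25p_{Borealis}.
At p_{Borealis} = 88: p_{Alta} = 60.25 + 0.25·88 = 82.25.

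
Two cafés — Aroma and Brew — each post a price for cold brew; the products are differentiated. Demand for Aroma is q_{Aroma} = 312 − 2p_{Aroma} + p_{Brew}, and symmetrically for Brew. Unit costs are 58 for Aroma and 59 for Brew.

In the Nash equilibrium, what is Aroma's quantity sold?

169.6

Aroma's profit: π = (p_{Aroma} − 58)(312 − 2p_{Aroma} + p_{Brew}).
∂π/∂p_{Aroma} = 428 − 4p_{Aroma} + p_{Brew} = 0 ⇒ p_{Aroma} = 107 + 0.25p_{Brew}.
Similarly p_{Brew} = 107.5 + 0.25p_{Aroma}.
Solving the two reaction functions simultaneously: (1 − (0.25)(0.25))p_{Aroma} = 107 + 0.25·107.5, so 0.9375p_{Aroma} = 133.875 and p_{Aroma} = 142.8.
Then p_{Brew} = 107.5 + 0.25·142.8 = 143.2.
q_{Aroma} = 312 − 2·142.8 + 143.2 = 169.6.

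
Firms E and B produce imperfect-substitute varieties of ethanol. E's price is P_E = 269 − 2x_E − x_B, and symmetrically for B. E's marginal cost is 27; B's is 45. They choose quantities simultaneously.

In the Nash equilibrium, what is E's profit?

Firm E's profit: π = x_E(269 − 2x_E − x_B) − 27x_E.
∂π/∂x_E = 242 − 4x_E − x_B = 0 ⇒ x_E = 60.5 − 0.25x_B.
Similarly x_B = 56 − 0.25x_E.
Substituting the second reaction function into the first: x_E = 60.5 − 0.25(56 − 0.25x_E), which gives 0.9375x_E = 46.5 ⇒ x_E = 49.6.
Then x_B = 56 − 0.25·49.6 = 43.6.
P_E = 269 − 2·49.6 − 43.6 = 126.2.
Profit = (126.2 − 27)·49.6 = 4920.32.

4920.32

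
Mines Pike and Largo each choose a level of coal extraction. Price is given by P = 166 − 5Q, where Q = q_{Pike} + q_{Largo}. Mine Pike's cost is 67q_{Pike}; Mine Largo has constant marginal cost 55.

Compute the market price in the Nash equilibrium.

Mine Pike's profit: π = q_{Pike}(166 − 5(q_{Pike} + q_{Largo})) − 67q_{Pike}.
∂π/∂q_{Pike} = 99 − 10q_{Pike} − 5q_{Largo} = 0, so q_{Pike} = 9.9 − 0.5q_{Largo}.
By the same steps for Largo: q_{Largo} = 11.1 − 0.5q_{Pike}.
Solving the two reaction functions simultaneously: (1 − (−0.5)(−0.5))q_{Pike} = 9.9 − 0.5·11.1, so 0.75q_{Pike} = 4.35 and q_{Pike} = 5.8.
Then q_{Largo} = 11.1 − 0.5·5.8 = 8.2.
Equilibrium price: P = 166 − 5·14 = 96.

96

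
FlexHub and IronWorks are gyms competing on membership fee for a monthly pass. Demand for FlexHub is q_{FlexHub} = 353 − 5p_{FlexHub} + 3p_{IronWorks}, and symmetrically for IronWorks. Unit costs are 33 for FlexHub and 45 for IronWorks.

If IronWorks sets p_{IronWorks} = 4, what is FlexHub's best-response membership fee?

FlexHub's profit: π = (p_{FlexHub} − 33)(353 − 5p_{FlexHub} + 3p_{IronWorks}).
∂π/∂p_{FlexHub} = 518 − 10p_{FlexHub} + 3p_{IronWorks} = 0 ⇒ p_{FlexHub} = 51.8 + 0.3p_{IronWorks}.
At p_{IronWorks} = 4: p_{FlexHub} = 51.8 + 0.3·4 = 53.

53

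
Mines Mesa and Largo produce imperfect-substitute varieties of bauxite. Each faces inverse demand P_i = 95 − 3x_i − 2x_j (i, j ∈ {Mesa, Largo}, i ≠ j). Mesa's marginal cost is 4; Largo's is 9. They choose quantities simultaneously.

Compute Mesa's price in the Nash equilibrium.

39.0625

Mine Mesa's profit: π = x_{Mesa}(95 − 3x_{Mesa} − 2x_{Largo}) − 4x_{Mesa}.
∂π/∂x_{Mesa} = 91 − 6x_{Mesa} − 2x_{Largo} = 0 ⇒ x_{Mesa} = 91/6 − (1/3)x_{Largo}.
Similarly x_{Largo} = 43/3 − (1/3)x_{Mesa}.
Solving the two reaction functions simultaneously: (1 − (−1/3)(−1/3))x_{Mesa} = 91/6 − (1/3)·(43/3), so (8/9)x_{Mesa} = 187/18 and x_{Mesa} = 11.6875.
Then x_{Largo} = 43/3 − (1/3)·11.6875 = 10.4375.
P_{Mesa} = 95 − 3·11.6875 − 2·10.4375 = 39.0625.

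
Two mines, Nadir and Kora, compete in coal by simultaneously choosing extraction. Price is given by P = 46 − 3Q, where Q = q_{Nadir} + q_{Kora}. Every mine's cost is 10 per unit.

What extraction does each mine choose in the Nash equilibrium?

Mine Nadir's profit: π = q_{Nadir}(46 − 3(q_{Nadir} + q_{Kora})) − 10q_{Nadir}.
∂π/∂q_{Nadir} = 36 − 6q_{Nadir} − 3q_{Kora} = 0, so q_{Nadir} = 6 − 0.5q_{Kora}.
The game is symmetric, so in equilibrium q_{Kora} = q_{Nadir}: the reaction function gives 1.5q_{Nadir} = 6, hence q_{Nadir} = 4.

4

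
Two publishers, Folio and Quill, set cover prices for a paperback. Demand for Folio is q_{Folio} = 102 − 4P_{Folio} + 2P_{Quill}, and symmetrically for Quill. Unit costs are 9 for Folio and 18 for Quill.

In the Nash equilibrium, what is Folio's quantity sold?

Folio's profit: π = (P_{Folio} − 9)(102 − 4P_{Folio} + 2P_{Quill}).
∂π/∂P_{Folio} = 138 − 8P_{Folio} + 2P_{Quill} = 0 ⇒ P_{Folio} = 17.25 + 0.25P_{Quill}.
Similarly P_{Quill} = 21.75 + 0.25P_{Folio}.
Plugging P_{Quill} into Folio's best response: P_{Folio} = 17.25 + 0.25(21.75 + 0.25P_{Folio}) ⇒ 0.9375P_{Folio} = 22.6875, so P_{Folio} = 24.2.
Then P_{Quill} = 21.75 + 0.25·24.2 = 27.8.
q_{Folio} = 102 − 4·24.2 + 2·27.8 = 60.8.

60.8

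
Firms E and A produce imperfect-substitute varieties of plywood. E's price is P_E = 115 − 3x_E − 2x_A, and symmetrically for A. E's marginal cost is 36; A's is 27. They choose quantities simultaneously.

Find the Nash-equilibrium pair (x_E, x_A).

Firm E's profit: π = x_E(115 − 3x_E − 2x_A) − 36x_E.
∂π/∂x_E = 79 − 6x_E − 2x_A = 0 ⇒ x_E = 79/6 − (1/3)x_A.
Similarly x_A = 44/3 − (1/3)x_E.
Substituting the second reaction function into the first: x_E = 79/6 − (1/3)(44/3 − (1/3)x_E), which gives (8/9)x_E = 149/18 ⇒ x_E = 9.3125.
Then x_A = 44/3 − (1/3)·9.3125 = 11.5625.

9.3125, 11.5625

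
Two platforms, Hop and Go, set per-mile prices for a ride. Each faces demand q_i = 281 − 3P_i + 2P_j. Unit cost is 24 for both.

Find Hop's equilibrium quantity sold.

192.75

Hop's profit: π = (P_{Hop} − 24)(281 − 3P_{Hop} + 2P_{Go}).
∂π/∂P_{Hop} = 353 − 6P_{Hop} + 2P_{Go} = 0 ⇒ P_{Hop} = 353/6 + (1/3)P_{Go}.
The game is symmetric, so in equilibrium P_{Go} = P_{Hop}: the reaction function gives (2/3)P_{Hop} = 353/6, hence P_{Hop} = 88.25.
q_{Hop} = 281 − 3·88.25 + 2·88.25 = 192.75.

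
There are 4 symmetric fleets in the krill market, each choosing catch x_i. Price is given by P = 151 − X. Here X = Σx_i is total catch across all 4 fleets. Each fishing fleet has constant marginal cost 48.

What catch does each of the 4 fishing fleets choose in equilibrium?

A representative fishing fleet's profit is π_i = x_i(151 − X) − 48x_i, with X = x_i + Σ_{j≠i} x_j.
First-order condition: 103 − 2x_i − Σ_{j≠i} x_j = 0.
Imposing symmetry (x_j = x for all j) turns Σ_{j≠i} x_j into 3x, so 103 = 5x and x = 20.6.

20.6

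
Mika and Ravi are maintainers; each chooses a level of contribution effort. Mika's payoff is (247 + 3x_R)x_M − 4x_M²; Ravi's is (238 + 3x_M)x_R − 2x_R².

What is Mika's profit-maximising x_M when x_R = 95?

Expanding Mika's payoff: 247x_M + 3x_Rx_M − 4x_M².
∂π/∂x_M = 247 + 3x_R − 8x_M = 0, so x_M = 30.875 + 0.375x_R.
At x_R = 95: x_M = 30.875 + 0.375·95 = 66.5.

66.5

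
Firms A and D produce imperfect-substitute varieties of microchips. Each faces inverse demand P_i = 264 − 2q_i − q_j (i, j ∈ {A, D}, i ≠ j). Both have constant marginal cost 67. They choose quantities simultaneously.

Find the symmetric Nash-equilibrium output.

Firm A's profit: π = q_A(264 − 2q_A − q_D) − 67q_A.
∂π/∂q_A = 197 − 4q_A − q_D = 0 ⇒ q_A = 49.25 − 0.25q_D.
The game is symmetric, so in equilibrium q_D = q_A: the reaction function gives 1.25q_A = 49.25, hence q_A = 39.4.

39.4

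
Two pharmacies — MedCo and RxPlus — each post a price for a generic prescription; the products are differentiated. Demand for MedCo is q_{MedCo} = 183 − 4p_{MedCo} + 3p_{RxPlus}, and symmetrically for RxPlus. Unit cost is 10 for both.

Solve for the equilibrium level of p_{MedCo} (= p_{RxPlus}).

MedCo's profit: π = (p_{MedCo} − 10)(183 − 4p_{MedCo} + 3p_{RxPlus}).
∂π/∂p_{MedCo} = 223 − 8p_{MedCo} + 3p_{RxPlus} = 0 ⇒ p_{MedCo} = 27.875 + 0.375p_{RxPlus}.
By symmetry p_{RxPlus} = p_{MedCo}; substituting into the reaction function, 0.625p_{MedCo} = 27.875 and p_{MedCo} = 44.6.

44.6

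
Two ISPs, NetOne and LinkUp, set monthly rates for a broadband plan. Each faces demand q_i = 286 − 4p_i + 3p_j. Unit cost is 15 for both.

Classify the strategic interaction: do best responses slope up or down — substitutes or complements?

NetOne's profit: π = (p_{NetOne} − 15)(286 − 4p_{NetOne} + 3p_{LinkUp}).
∂π/∂p_{NetOne} = 346 − 8p_{NetOne} + 3p_{LinkUp} = 0 ⇒ p_{NetOne} = 43.25 + 0.375p_{LinkUp}.
The best-response slope dp_{NetOne}/dp_{LinkUp} = 0.375 > 0: the reaction function is upward-sloping, so the choices are strategic complements.

strategic complements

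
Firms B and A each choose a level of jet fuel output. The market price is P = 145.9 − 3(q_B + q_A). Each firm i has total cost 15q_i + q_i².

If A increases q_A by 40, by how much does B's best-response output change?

Firm B's profit: π = q_B(145.9 − 3(q_B + q_A)) − 15q_B − q_B².
∂π/∂q_B = 130.9 − 8q_B − 3q_A = 0, so q_B = 16.3625 − 0.375q_A.
The reaction-function slope is −0.375, so a 40-unit rise in q_A moves q_B by −0.375 × 40 = −15. B's best response falls — the actions are strategic substitutes.

-15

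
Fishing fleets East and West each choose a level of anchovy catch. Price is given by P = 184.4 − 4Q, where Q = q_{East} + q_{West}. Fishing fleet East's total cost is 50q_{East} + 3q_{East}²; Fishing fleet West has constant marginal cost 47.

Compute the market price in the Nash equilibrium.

Fishing fleet East's profit: π = q_{East}(184.4 − 4(q_{East} + q_{West})) − 50q_{East} − 3q_{East}².
∂π/∂q_{East} = 134.4 − 14q_{East} − 4q_{West} = 0, so q_{East} = 9.6 − (2/7)q_{West}.
For West: ∂π/∂q_{West} = 137.4 − 8q_{West} − 4q_{East} = 0 ⇒ q_{West} = 17.175 − 0.5q_{East}.
Solving the two reaction functions simultaneously: (1 − (−2/7)(−0.5))q_{East} = 9.6 − (2/7)·17.175, so (6/7)q_{East} = 657/140 and q_{East} = 5.475.
Then q_{West} = 17.175 − 0.5·5.475 = 14.4375.
Equilibrium price: P = 184.4 − 4·19.9125 = 104.75.

104.75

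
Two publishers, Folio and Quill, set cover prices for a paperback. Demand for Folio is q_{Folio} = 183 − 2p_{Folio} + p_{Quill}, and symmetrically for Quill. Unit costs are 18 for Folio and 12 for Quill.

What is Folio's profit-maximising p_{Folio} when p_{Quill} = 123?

Folio's profit: π = (p_{Folio} − 18)(183 − 2p_{Folio} + p_{Quill}).
∂π/∂p_{Folio} = 219 − 4p_{Folio} + p_{Quill} = 0 ⇒ p_{Folio} = 54.75 + 0.25p_{Quill}.
At p_{Quill} = 123: p_{Folio} = 54.75 + 0.25·123 = 85.5.

85.5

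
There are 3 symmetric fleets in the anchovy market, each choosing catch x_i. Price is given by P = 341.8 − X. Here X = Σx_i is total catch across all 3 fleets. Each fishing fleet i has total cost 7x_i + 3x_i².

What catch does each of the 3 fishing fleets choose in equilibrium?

33.48

A representative fishing fleet's profit is π_i = x_i(341.8 − X) − 7x_i − 3x_i², with X = x_i + Σ_{j≠i} x_j.
First-order condition: 334.8 − 8x_i − Σ_{j≠i} x_j = 0.
With identical fishing fleets, set every x_j = x: then 334.8 − 8x − 2x = 0, i.e. x = 334.8/10 = 33.48.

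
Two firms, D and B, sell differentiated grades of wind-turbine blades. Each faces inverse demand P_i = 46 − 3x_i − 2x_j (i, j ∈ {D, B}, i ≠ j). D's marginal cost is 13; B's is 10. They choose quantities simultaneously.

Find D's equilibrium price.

24.8125

Firm D's profit: π = x_D(46 − 3x_D − 2x_B) − 13x_D.
∂π/∂x_D = 33 − 6x_D − 2x_B = 0 ⇒ x_D = 5.5 − (1/3)x_B.
Similarly x_B = 6 − (1/3)x_D.
Substituting the second reaction function into the first: x_D = 5.5 − (1/3)(6 − (1/3)x_D), which gives (8/9)x_D = 3.5 ⇒ x_D = 3.9375.
Then x_B = 6 − (1/3)·3.9375 = 4.6875.
P_D = 46 − 3·3.9375 − 2·4.6875 = 24.8125.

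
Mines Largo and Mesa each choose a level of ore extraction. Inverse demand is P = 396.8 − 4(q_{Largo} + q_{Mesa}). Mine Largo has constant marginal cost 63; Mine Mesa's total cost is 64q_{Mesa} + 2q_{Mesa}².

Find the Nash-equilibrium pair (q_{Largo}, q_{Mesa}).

Mine Largo's profit: π = q_{Largo}(396.8 − 4(q_{Largo} + q_{Mesa})) − 63q_{Largo}.
∂π/∂q_{Largo} = 333.8 − 8q_{Largo} − 4q_{Mesa} = 0, so q_{Largo} = 41.725 − 0.5q_{Mesa}.
For Mesa: ∂π/∂q_{Mesa} = 332.8 − 12q_{Mesa} − 4q_{Largo} = 0 ⇒ q_{Mesa} = 416/15 − (1/3)q_{Largo}.
Plugging q_{Mesa} into Largo's best response: q_{Largo} = 41.725 − 0.5(416/15 − (1/3)q_{Largo}) ⇒ (5/6)q_{Largo} = 3343/120, so q_{Largo} = 33.43.
Then q_{Mesa} = 416/15 − (1/3)·33.43 = 16.59.

33.43, 16.59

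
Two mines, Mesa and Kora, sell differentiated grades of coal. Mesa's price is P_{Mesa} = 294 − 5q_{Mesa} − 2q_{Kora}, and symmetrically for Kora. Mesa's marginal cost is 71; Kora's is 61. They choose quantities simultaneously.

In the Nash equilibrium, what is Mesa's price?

Mine Mesa's profit: π = q_{Mesa}(294 − 5q_{Mesa} − 2q_{Kora}) − 71q_{Mesa}.
∂π/∂q_{Mesa} = 223 − 10q_{Mesa} − 2q_{Kora} = 0 ⇒ q_{Mesa} = 22.3 − 0.2q_{Kora}.
Similarly q_{Kora} = 23.3 − 0.2q_{Mesa}.
Substituting the second reaction function into the first: q_{Mesa} = 22.3 − 0.2(23.3 − 0.2q_{Mesa}), which gives 0.96q_{Mesa} = 17.64 ⇒ q_{Mesa} = 18.375.
Then q_{Kora} = 23.3 − 0.2·18.375 = 19.625.
P_{Mesa} = 294 − 5·18.375 − 2·19.625 = 162.875.

162.875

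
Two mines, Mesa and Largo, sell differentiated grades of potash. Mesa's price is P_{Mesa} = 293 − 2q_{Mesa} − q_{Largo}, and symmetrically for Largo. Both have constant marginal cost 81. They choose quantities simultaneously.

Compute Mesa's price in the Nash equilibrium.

165.8

Mine Mesa's profit: π = q_{Mesa}(293 − 2q_{Mesa} − q_{Largo}) − 81q_{Mesa}.
∂π/∂q_{Mesa} = 212 − 4q_{Mesa} − q_{Largo} = 0 ⇒ q_{Mesa} = 53 − 0.25q_{Largo}.
By symmetry q_{Largo} = q_{Mesa}; substituting into the reaction function, 1.25q_{Mesa} = 53 and q_{Mesa} = 42.4.
P_{Mesa} = 293 − 2·42.4 − 42.4 = 165.8.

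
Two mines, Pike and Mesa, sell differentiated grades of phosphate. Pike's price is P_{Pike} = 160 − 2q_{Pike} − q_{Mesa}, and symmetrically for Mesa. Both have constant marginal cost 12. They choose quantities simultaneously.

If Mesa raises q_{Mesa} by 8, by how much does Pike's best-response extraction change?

-2

Mine Pike's profit: π = q_{Pike}(160 − 2q_{Pike} − q_{Mesa}) − 12q_{Pike}.
∂π/∂q_{Pike} = 148 − 4q_{Pike} − q_{Mesa} = 0 ⇒ q_{Pike} = 37 − 0.25q_{Mesa}.
The reaction-function slope is −0.25, so an 8-unit rise in q_{Mesa} moves q_{Pike} by −0.25 × 8 = −2. Pike's best response falls — the actions are strategic substitutes.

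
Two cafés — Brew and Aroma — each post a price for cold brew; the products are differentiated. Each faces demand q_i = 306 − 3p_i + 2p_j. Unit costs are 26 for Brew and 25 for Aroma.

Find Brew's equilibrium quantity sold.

Brew's profit: π = (p_{Brew} − 26)(306 − 3p_{Brew} + 2p_{Aroma}).
∂π/∂p_{Brew} = 384 − 6p_{Brew} + 2p_{Aroma} = 0 ⇒ p_{Brew} = 64 + (1/3)p_{Aroma}.
Similarly p_{Aroma} = 63.5 + (1/3)p_{Brew}.
Solving the two reaction functions simultaneously: (1 − (1/3)(1/3))p_{Brew} = 64 + (1/3)·63.5, so (8/9)p_{Brew} = 511/6 and p_{Brew} = 95.8125.
Then p_{Aroma} = 63.5 + (1/3)·95.8125 = 95.4375.
q_{Brew} = 306 − 3·95.8125 + 2·95.4375 = 209.4375.

209.4375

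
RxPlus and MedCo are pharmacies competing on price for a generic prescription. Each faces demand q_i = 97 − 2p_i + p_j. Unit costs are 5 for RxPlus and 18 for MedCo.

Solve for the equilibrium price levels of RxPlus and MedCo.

RxPlus's profit: π = (p_{RxPlus} − 5)(97 − 2p_{RxPlus} + p_{MedCo}).
∂π/∂p_{RxPlus} = 107 − 4p_{RxPlus} + p_{MedCo} = 0 ⇒ p_{RxPlus} = 26.75 + 0.25p_{MedCo}.
Similarly p_{MedCo} = 33.25 + 0.25p_{RxPlus}.
Solving the two reaction functions simultaneously: (1 − (0.25)(0.25))p_{RxPlus} = 26.75 + 0.25·33.25, so 0.9375p_{RxPlus} = 35.0625 and p_{RxPlus} = 37.4.
Then p_{MedCo} = 33.25 + 0.25·37.4 = 42.6.

37.4, 42.6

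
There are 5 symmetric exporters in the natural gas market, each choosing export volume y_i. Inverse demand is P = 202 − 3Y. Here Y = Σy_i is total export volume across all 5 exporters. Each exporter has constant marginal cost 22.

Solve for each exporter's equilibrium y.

A representative exporter's profit is π_i = y_i(202 − 3Y) − 22y_i, with Y = y_i + Σ_{j≠i} y_j.
First-order condition: 180 − 6y_i − 3Σ_{j≠i} y_j = 0.
In a symmetric equilibrium every exporter chooses the same y, so Σ_{j≠i} y_j = 4y. The condition becomes 180 − 18y = 0, giving y = 180/18 = 10.

10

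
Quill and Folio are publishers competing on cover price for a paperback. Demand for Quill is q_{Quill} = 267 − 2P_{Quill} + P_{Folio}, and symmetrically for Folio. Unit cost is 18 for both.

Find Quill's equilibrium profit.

Quill's profit: π = (P_{Quill} − 18)(267 − 2P_{Quill} + P_{Folio}).
∂π/∂P_{Quill} = 303 − 4P_{Quill} + P_{Folio} = 0 ⇒ P_{Quill} = 75.75 + 0.25P_{Folio}.
By symmetry P_{Folio} = P_{Quill}; substituting into the reaction function, 0.75P_{Quill} = 75.75 and P_{Quill} = 101.
q_{Quill} = 267 − 2·101 + 101 = 166.
Profit = (101 − 18)·166 = 13778.

13778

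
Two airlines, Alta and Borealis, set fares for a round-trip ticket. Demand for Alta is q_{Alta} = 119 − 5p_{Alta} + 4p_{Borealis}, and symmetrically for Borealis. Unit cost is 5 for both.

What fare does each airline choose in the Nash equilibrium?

Alta's profit: π = (p_{Alta} − 5)(119 − 5p_{Alta} + 4p_{Borealis}).
∂π/∂p_{Alta} = 144 − 10p_{Alta} + 4p_{Borealis} = 0 ⇒ p_{Alta} = 14.4 + 0.4p_{Borealis}.
The game is symmetric, so in equilibrium p_{Borealis} = p_{Alta}: the reaction function gives 0.6p_{Alta} = 14.4, hence p_{Alta} = 24.

24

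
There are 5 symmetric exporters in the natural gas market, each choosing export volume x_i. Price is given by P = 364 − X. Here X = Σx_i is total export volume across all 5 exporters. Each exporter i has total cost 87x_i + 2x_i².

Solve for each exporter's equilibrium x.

A representative exporter's profit is π_i = x_i(364 − X) − 87x_i − 2x_i², with X = x_i + Σ_{j≠i} x_j.
First-order condition: 277 − 6x_i − Σ_{j≠i} x_j = 0.
In a symmetric equilibrium every exporter chooses the same x, so Σ_{j≠i} x_j = 4x. The condition becomes 277 − 10x = 0, giving x = 277/10 = 27.7.

27.7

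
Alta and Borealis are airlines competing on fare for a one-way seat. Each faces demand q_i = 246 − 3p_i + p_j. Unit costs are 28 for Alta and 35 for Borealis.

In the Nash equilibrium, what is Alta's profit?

4469.88

Alta's profit: π = (p_{Alta} − 28)(246 − 3p_{Alta} + p_{Borealis}).
∂π/∂p_{Alta} = 330 − 6p_{Alta} + p_{Borealis} = 0 ⇒ p_{Alta} = 55 + (1/6)p_{Borealis}.
Similarly p_{Borealis} = 58.5 + (1/6)p_{Alta}.
Plugging p_{Borealis} into Alta's best response: p_{Alta} = 55 + (1/6)(58.5 + (1/6)p_{Alta}) ⇒ (35/36)p_{Alta} = 64.75, so p_{Alta} = 66.6.
Then p_{Borealis} = 58.5 + (1/6)·66.6 = 69.6.
q_{Alta} = 246 − 3·66.6 + 69.6 = 115.8.
Profit = (66.6 − 28)·115.8 = 4469.88.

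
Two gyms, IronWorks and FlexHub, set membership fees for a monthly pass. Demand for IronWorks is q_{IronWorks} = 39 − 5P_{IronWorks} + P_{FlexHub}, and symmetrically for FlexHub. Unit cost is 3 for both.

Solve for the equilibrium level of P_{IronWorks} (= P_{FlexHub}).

IronWorks's profit: π = (P_{IronWorks} − 3)(39 − 5P_{IronWorks} + P_{FlexHub}).
∂π/∂P_{IronWorks} = 54 − 10P_{IronWorks} + P_{FlexHub} = 0 ⇒ P_{IronWorks} = 5.4 + 0.1P_{FlexHub}.
Setting P_{IronWorks} = P_{FlexHub} in the reaction function: P_{IronWorks} = 5.4 + 0.1P_{IronWorks}, so P_{IronWorks} = 5.4 / 0.9 = 6.

6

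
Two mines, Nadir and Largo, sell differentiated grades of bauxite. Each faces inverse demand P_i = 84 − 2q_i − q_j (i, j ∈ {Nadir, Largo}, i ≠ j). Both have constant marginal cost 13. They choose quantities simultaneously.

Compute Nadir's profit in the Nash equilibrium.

Mine Nadir's profit: π = q_{Nadir}(84 − 2q_{Nadir} − q_{Largo}) − 13q_{Nadir}.
∂π/∂q_{Nadir} = 71 − 4q_{Nadir} − q_{Largo} = 0 ⇒ q_{Nadir} = 17.75 − 0.25q_{Largo}.
Setting q_{Nadir} = q_{Largo} in the reaction function: q_{Nadir} = 17.75 − 0.25q_{Nadir}, so q_{Nadir} = 17.75 / 1.25 = 14.2.
P_{Nadir} = 84 − 2·14.2 − 14.2 = 41.4.
Profit = (41.4 − 13)·14.2 = 403.28.

403.28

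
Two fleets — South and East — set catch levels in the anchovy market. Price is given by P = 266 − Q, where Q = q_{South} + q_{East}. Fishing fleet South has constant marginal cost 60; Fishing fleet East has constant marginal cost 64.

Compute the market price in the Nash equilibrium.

130

Fishing fleet South's profit: π = q_{South}(266 − (q_{South} + q_{East})) − 60q_{South}.
∂π/∂q_{South} = 206 − 2q_{South} − q_{East} = 0, so q_{South} = 103 − 0.5q_{East}.
By the same steps for East: q_{East} = 101 − 0.5q_{South}.
Plugging q_{East} into South's best response: q_{South} = 103 − 0.5(101 − 0.5q_{South}) ⇒ 0.75q_{South} = 52.5, so q_{South} = 70.
Then q_{East} = 101 − 0.5·70 = 66.
Equilibrium price: P = 266 − 136 = 130.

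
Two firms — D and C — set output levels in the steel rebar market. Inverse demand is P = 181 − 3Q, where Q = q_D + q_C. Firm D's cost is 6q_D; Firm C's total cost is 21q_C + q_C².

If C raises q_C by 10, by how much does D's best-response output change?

Firm D's profit: π = q_D(181 − 3(q_D + q_C)) − 6q_D.
∂π/∂q_D = 175 − 6q_D − 3q_C = 0, so q_D = 175/6 − 0.5q_C.
The reaction-function slope is −0.5, so a 10-unit rise in q_C moves q_D by −0.5 × 10 = −5. D's best response falls — the actions are strategic substitutes.

-5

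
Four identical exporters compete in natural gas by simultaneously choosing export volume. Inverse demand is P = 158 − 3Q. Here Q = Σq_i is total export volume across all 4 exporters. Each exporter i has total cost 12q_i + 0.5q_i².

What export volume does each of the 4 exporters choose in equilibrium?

A representative exporter's profit is π_i = q_i(158 − 3Q) − 12q_i − 0.5q_i², with Q = q_i + Σ_{j≠i} q_j.
First-order condition: 146 − 7q_i − 3Σ_{j≠i} q_j = 0.
Imposing symmetry (q_j = q for all j) turns Σ_{j≠i} q_j into 3q, so 146 = 16q and q = 9.125.

9.125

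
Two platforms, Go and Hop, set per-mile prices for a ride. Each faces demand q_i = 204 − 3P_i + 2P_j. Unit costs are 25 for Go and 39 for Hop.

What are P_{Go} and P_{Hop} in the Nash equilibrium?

72.375, 77.625

Go's profit: π = (P_{Go} − 25)(204 − 3P_{Go} + 2P_{Hop}).
∂π/∂P_{Go} = 279 − 6P_{Go} + 2P_{Hop} = 0 ⇒ P_{Go} = 46.5 + (1/3)P_{Hop}.
Similarly P_{Hop} = 53.5 + (1/3)P_{Go}.
Solving the two reaction functions simultaneously: (1 − (1/3)(1/3))P_{Go} = 46.5 + (1/3)·53.5, so (8/9)P_{Go} = 193/3 and P_{Go} = 72.375.
Then P_{Hop} = 53.5 + (1/3)·72.375 = 77.625.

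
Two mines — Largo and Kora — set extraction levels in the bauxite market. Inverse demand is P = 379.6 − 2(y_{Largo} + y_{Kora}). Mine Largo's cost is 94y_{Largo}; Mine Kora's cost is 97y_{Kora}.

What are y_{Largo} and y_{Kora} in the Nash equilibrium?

Mine Largo's profit: π = y_{Largo}(379.6 − 2(y_{Largo} + y_{Kora})) − 94y_{Largo}.
∂π/∂y_{Largo} = 285.6 − 4y_{Largo} − 2y_{Kora} = 0, so y_{Largo} = 71.4 − 0.5y_{Kora}.
By the same steps for Kora: y_{Kora} = 70.65 − 0.5y_{Largo}.
Solving the two reaction functions simultaneously: (1 − (−0.5)(−0.5))y_{Largo} = 71.4 − 0.5·70.65, so 0.75y_{Largo} = 36.075 and y_{Largo} = 48.1.
Then y_{Kora} = 70.65 − 0.5·48.1 = 46.6.

48.1, 46.6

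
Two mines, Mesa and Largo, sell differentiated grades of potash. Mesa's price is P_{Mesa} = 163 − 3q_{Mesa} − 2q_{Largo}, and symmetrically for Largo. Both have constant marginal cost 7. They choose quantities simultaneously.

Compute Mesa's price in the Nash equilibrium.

Mine Mesa's profit: π = q_{Mesa}(163 − 3q_{Mesa} − 2q_{Largo}) − 7q_{Mesa}.
∂π/∂q_{Mesa} = 156 − 6q_{Mesa} − 2q_{Largo} = 0 ⇒ q_{Mesa} = 26 − (1/3)q_{Largo}.
By symmetry q_{Largo} = q_{Mesa}; substituting into the reaction function, (4/3)q_{Mesa} = 26 and q_{Mesa} = 19.5.
P_{Mesa} = 163 − 3·19.5 − 2·19.5 = 65.5.

65.5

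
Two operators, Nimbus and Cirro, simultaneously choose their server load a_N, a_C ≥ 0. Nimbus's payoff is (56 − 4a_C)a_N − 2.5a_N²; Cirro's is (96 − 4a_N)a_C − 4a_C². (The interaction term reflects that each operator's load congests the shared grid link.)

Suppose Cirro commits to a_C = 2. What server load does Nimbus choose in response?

9.6

Expanding Nimbus's payoff: 56a_N − 4a_Ca_N − 2.5a_N².
∂π/∂a_N = 56 − 4a_C − 5a_N = 0, so a_N = 11.2 − 0.8a_C.
At a_C = 2: a_N = 11.2 − 0.8·2 = 9.6.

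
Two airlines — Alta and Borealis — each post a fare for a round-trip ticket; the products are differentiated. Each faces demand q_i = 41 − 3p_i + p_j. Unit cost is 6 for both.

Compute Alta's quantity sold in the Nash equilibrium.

Alta's profit: π = (p_{Alta} − 6)(41 − 3p_{Alta} + p_{Borealis}).
∂π/∂p_{Alta} = 59 − 6p_{Alta} + p_{Borealis} = 0 ⇒ p_{Alta} = 59/6 + (1/6)p_{Borealis}.
Setting p_{Alta} = p_{Borealis} in the reaction function: p_{Alta} = 59/6 + (1/6)p_{Alta}, so p_{Alta} = (59/6) / (5/6) = 11.8.
q_{Alta} = 41 − 3·11.8 + 11.8 = 17.4.

17.4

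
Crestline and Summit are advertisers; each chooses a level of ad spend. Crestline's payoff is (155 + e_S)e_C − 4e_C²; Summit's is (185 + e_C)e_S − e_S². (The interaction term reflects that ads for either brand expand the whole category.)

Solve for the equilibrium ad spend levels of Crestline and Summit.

33, 109

Expanding Crestline's payoff: 155e_C + e_Se_C − 4e_C².
∂π/∂e_C = 155 + e_S − 8e_C = 0, so e_C = 19.375 + 0.125e_S.
Likewise for Summit: e_S = 92.5 + 0.5e_C.
Solving the two reaction functions simultaneously: (1 − (0.125)(0.5))e_C = 19.375 + 0.125·92.5, so 0.9375e_C = 30.9375 and e_C = 33.
Then e_S = 92.5 + 0.5·33 = 109.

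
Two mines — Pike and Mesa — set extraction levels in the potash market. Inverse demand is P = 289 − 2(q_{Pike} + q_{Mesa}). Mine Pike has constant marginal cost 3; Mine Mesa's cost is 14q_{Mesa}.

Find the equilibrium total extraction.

93.5

Mine Pike's profit: π = q_{Pike}(289 − 2(q_{Pike} + q_{Mesa})) − 3q_{Pike}.
∂π/∂q_{Pike} = 286 − 4q_{Pike} − 2q_{Mesa} = 0, so q_{Pike} = 71.5 − 0.5q_{Mesa}.
By the same steps for Mesa: q_{Mesa} = 68.75 − 0.5q_{Pike}.
Solving the two reaction functions simultaneously: (1 − (−0.5)(−0.5))q_{Pike} = 71.5 − 0.5·68.75, so 0.75q_{Pike} = 37.125 and q_{Pike} = 49.5.
Then q_{Mesa} = 68.75 − 0.5·49.5 = 44.
Total extraction: 49.5 + 44 = 93.5.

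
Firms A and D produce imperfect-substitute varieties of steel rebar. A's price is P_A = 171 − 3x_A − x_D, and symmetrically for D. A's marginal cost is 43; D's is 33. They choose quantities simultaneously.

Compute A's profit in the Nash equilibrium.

972

Firm A's profit: π = x_A(171 − 3x_A − x_D) − 43x_A.
∂π/∂x_A = 128 − 6x_A − x_D = 0 ⇒ x_A = 64/3 − (1/6)x_D.
Similarly x_D = 23 − (1/6)x_A.
Plugging x_D into A's best response: x_A = 64/3 − (1/6)(23 − (1/6)x_A) ⇒ (35/36)x_A = 17.5, so x_A = 18.
Then x_D = 23 − (1/6)·18 = 20.
P_A = 171 − 3·18 − 20 = 97.
Profit = (97 − 43)·18 = 972.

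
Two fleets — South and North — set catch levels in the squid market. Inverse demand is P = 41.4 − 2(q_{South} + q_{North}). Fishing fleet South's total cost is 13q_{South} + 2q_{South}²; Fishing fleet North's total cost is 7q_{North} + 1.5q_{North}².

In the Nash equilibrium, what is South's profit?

25

Fishing fleet South's profit: π = q_{South}(41.4 − 2(q_{South} + q_{North})) − 13q_{South} − 2q_{South}².
∂π/∂q_{South} = 28.4 − 8q_{South} − 2q_{North} = 0, so q_{South} = 3.55 − 0.25q_{North}.
For North: ∂π/∂q_{North} = 34.4 − 7q_{North} − 2q_{South} = 0 ⇒ q_{North} = 172/35 − (2/7)q_{South}.
Solving the two reaction functions simultaneously: (1 − (−0.25)(−2/7))q_{South} = 3.55 − 0.25·(172/35), so (13/14)q_{South} = 65/28 and q_{South} = 2.5.
Then q_{North} = 172/35 − (2/7)·2.5 = 4.2.
Price P = 41.4 − 2·6.7 = 28.
South's profit: (28 − 13)·2.5 − 2(2.5)² = 25.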